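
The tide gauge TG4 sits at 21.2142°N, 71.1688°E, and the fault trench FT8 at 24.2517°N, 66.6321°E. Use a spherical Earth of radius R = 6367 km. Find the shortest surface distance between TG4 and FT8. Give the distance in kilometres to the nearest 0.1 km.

Δφ = 3.0375°,  Δλ = -4.5367°
a = sin²(Δφ/2) + cos φ₁ cos φ₂ sin²(Δλ/2) = 0.002034
c = 2·arcsin(√a) = 0.090230 rad = 5.1698°
d = R·c = 6367 × 0.090230 = 574.5 km

574.5 km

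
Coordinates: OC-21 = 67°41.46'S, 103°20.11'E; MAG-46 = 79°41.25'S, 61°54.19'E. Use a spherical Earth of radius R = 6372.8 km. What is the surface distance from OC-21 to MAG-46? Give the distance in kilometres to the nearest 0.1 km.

OC-21: φ = -67.69100°, λ = +103.33517°
MAG-46: φ = -79.68750°, λ = +61.90317°
Δφ = -11.9965°,  Δλ = -41.4320°
a = sin²(Δφ/2) + cos φ₁ cos φ₂ sin²(Δλ/2) = 0.019423
c = 2·arcsin(√a) = 0.279643 rad = 16.0224°
d = R·c = 6372.8 × 0.279643 = 1782.1 km

1782.1 km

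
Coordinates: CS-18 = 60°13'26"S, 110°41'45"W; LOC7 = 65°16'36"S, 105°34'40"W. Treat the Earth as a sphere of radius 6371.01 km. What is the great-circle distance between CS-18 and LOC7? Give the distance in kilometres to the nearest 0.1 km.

618.9 km

CS-18: φ = -60.22389°, λ = -110.69583°
LOC7: φ = -65.27667°, λ = -105.57778°
Δφ = -5.0528°,  Δλ = 5.1181°
a = sin²(Δφ/2) + cos φ₁ cos φ₂ sin²(Δλ/2) = 0.002357
c = 2·arcsin(√a) = 0.097137 rad = 5.5656°
d = R·c = 6371.01 × 0.097137 = 618.9 km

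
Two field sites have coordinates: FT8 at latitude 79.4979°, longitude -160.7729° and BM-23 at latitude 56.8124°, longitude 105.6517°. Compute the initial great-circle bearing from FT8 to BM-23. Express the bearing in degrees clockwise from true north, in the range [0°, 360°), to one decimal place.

288.8°

Δλ = -93.5754°
y = sin Δλ · cos φ₂ = -0.546317
x = cos φ₁ sin φ₂ − sin φ₁ cos φ₂ cos Δλ = 0.186104
θ = atan2(y, x) = -71.1885° → 288.8115° (mod 360°)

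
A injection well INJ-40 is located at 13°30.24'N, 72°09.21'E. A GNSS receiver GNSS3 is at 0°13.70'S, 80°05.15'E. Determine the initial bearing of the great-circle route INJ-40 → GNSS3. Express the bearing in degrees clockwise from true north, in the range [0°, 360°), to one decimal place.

INJ-40: φ = +13.50400°, λ = +72.15350°
GNSS3: φ = -0.22833°, λ = +80.08583°
Δλ = 7.9323°
y = sin Δλ · cos φ₂ = 0.138002
x = cos φ₁ sin φ₂ − sin φ₁ cos φ₂ cos Δλ = -0.235152
θ = atan2(y, x) = 149.5928° → 149.5928° (mod 360°)

149.6°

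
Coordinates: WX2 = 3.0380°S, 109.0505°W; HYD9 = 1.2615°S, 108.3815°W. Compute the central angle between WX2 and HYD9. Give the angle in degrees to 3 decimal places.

1.898°

Δφ = 1.7765°,  Δλ = 0.6690°
a = sin²(Δφ/2) + cos φ₁ cos φ₂ sin²(Δλ/2) = 0.000274
c = 2·arcsin(√a) = 0.033128 rad = 1.8981°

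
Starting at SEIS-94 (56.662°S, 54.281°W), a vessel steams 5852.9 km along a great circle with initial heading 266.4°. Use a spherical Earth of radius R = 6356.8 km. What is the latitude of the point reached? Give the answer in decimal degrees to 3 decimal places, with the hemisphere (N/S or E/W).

32.216°S

δ = d/R = 5852.9/6356.8 = 0.920731 rad
φ₂ = arcsin(sin φ₁ cos δ + cos φ₁ sin δ cos θ)
   = arcsin(-0.83544·0.60524 + 0.54958·0.79604·-0.06279) = -32.21600°
λ₂ = λ₁ + atan2(sin θ sin δ cos φ₁, cos δ − sin φ₁ sin φ₂) = -124.17269°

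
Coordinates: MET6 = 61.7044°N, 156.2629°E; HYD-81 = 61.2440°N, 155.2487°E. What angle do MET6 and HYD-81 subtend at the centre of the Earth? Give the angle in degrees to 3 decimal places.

0.668°

Δφ = -0.4604°,  Δλ = -1.0142°
a = sin²(Δφ/2) + cos φ₁ cos φ₂ sin²(Δλ/2) = 0.000034
c = 2·arcsin(√a) = 0.011663 rad = 0.6682°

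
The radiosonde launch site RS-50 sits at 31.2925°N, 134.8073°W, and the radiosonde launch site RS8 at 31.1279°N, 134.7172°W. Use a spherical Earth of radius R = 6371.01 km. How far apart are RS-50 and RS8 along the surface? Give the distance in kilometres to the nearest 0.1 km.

20.2 km

Δφ = -0.1646°,  Δλ = 0.0901°
a = sin²(Δφ/2) + cos φ₁ cos φ₂ sin²(Δλ/2) = 0.000003
c = 2·arcsin(√a) = 0.003172 rad = 0.1817°
d = R·c = 6371.01 × 0.003172 = 20.2 km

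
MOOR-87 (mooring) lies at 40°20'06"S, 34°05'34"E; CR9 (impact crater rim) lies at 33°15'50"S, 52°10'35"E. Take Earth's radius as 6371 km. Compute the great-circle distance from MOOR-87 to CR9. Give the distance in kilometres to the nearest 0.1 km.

1787.2 km

MOOR-87: φ = -40.33500°, λ = +34.09278°
CR9: φ = -33.26389°, λ = +52.17639°
Δφ = 7.0711°,  Δλ = 18.0836°
a = sin²(Δφ/2) + cos φ₁ cos φ₂ sin²(Δλ/2) = 0.019545
c = 2·arcsin(√a) = 0.280524 rad = 16.0728°
d = R·c = 6371 × 0.280524 = 1787.2 km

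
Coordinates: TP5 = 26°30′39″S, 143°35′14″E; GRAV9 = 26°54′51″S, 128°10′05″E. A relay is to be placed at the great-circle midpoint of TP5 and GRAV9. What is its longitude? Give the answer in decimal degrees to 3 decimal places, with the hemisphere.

135.891°E

TP5: φ = -26.51083°, λ = +143.58722°
GRAV9: φ = -26.91417°, λ = +128.16806°
Bx = cos φ₂ cos Δλ = 0.859591,  By = cos φ₂ sin Δλ = -0.237080
φₘ = atan2(sin φ₁ + sin φ₂, √((cos φ₁ + Bx)² + By²)) = -26.92197°
λₘ = λ₁ + atan2(By, cos φ₁ + Bx) = 135.89138°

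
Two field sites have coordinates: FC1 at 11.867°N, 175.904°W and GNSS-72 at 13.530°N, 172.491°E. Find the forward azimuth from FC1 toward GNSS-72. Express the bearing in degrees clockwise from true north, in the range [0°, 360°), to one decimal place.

Δλ = -11.6050°
y = sin Δλ · cos φ₂ = -0.195581
x = cos φ₁ sin φ₂ − sin φ₁ cos φ₂ cos Δλ = 0.033108
θ = atan2(y, x) = -80.3921° → 279.6079° (mod 360°)

279.6°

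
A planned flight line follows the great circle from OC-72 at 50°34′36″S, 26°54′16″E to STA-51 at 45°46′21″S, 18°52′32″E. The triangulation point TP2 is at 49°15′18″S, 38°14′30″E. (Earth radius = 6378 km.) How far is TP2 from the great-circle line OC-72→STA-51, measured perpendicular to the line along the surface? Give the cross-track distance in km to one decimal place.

579.8 km

OC-72: φ = -50.57667°, λ = +26.90444°
STA-51: φ = -45.77250°, λ = +18.87556°
TP2: φ = -49.25500°, λ = +38.24167°
δ₁₃ = central angle OC-72→TP2 = 0.129349 rad  (haversine)
θ₁₃ = bearing OC-72→TP2 = 84.114°,  θ₁₂ = bearing OC-72→STA-51 = 308.850°
dₓₜ = R·arcsin(sin δ₁₃ · sin(θ₁₃ − θ₁₂)) = 6378·arcsin(0.12899·sin(-224.735°)) = 579.834 km
|dₓₜ| = 579.834 km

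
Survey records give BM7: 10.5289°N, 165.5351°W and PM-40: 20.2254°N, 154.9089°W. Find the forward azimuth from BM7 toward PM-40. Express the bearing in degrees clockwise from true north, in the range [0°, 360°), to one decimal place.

Δλ = 10.6262°
y = sin Δλ · cos φ₂ = 0.173031
x = cos φ₁ sin φ₂ − sin φ₁ cos φ₂ cos Δλ = 0.171370
θ = atan2(y, x) = 45.2763° → 45.2763° (mod 360°)

45.3°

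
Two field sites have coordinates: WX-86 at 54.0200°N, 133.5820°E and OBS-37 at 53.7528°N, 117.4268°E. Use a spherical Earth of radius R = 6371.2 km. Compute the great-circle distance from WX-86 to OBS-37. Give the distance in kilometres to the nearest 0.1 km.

Δφ = -0.2672°,  Δλ = -16.1552°
a = sin²(Δφ/2) + cos φ₁ cos φ₂ sin²(Δλ/2) = 0.006864
c = 2·arcsin(√a) = 0.165889 rad = 9.5048°
d = R·c = 6371.2 × 0.165889 = 1056.9 km

1056.9 km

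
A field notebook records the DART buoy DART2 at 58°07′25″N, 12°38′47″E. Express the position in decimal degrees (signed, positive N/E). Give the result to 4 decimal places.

lat: 58.1236° N → +58.1236°
lon: 12.6464° E → +12.6464°

+58.1236°, +12.6464°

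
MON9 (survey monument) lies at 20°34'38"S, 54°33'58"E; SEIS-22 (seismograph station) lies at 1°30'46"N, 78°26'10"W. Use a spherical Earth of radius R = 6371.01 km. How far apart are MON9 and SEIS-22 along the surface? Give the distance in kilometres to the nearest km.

MON9: φ = -20.57722°, λ = +54.56611°
SEIS-22: φ = +1.51278°, λ = -78.43611°
Δφ = 22.0900°,  Δλ = -133.0022°
a = sin²(Δφ/2) + cos φ₁ cos φ₂ sin²(Δλ/2) = 0.823785
c = 2·arcsin(√a) = 2.275186 rad = 130.3586°
d = R·c = 6371.01 × 2.275186 = 14495.2 km

14495 km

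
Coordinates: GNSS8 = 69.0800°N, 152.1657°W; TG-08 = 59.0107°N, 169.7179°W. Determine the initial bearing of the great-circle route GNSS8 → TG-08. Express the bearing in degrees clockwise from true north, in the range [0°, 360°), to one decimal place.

225.5°

Δλ = -17.5522°
y = sin Δλ · cos φ₂ = -0.155274
x = cos φ₁ sin φ₂ − sin φ₁ cos φ₂ cos Δλ = -0.152448
θ = atan2(y, x) = -134.4738° → 225.5262° (mod 360°)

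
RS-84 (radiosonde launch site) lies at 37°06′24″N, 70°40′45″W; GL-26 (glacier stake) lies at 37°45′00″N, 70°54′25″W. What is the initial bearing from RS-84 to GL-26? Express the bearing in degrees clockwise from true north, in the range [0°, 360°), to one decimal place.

344.4°

RS-84: φ = +37.10667°, λ = -70.67917°
GL-26: φ = +37.75000°, λ = -70.90694°
Δλ = -0.2278°
y = sin Δλ · cos φ₂ = -0.003143
x = cos φ₁ sin φ₂ − sin φ₁ cos φ₂ cos Δλ = 0.011232
θ = atan2(y, x) = -15.6349° → 344.3651° (mod 360°)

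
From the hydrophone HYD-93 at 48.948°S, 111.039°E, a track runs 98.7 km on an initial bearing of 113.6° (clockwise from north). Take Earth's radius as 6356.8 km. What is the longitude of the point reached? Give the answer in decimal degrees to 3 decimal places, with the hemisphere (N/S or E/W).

112.289°E

δ = d/R = 98.7/6356.8 = 0.015527 rad
φ₂ = arcsin(sin φ₁ cos δ + cos φ₁ sin δ cos θ)
   = arcsin(-0.75411·0.99988 + 0.65674·0.01553·-0.40035) = -49.29744°
λ₂ = λ₁ + atan2(sin θ sin δ cos φ₁, cos δ − sin φ₁ sin φ₂) = 112.28911°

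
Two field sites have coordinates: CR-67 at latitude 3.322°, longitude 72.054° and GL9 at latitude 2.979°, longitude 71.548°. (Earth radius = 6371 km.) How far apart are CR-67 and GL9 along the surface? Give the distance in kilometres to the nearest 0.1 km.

67.9 km

Δφ = -0.3430°,  Δλ = -0.5060°
a = sin²(Δφ/2) + cos φ₁ cos φ₂ sin²(Δλ/2) = 0.000028
c = 2·arcsin(√a) = 0.010658 rad = 0.6107°
d = R·c = 6371 × 0.010658 = 67.9 km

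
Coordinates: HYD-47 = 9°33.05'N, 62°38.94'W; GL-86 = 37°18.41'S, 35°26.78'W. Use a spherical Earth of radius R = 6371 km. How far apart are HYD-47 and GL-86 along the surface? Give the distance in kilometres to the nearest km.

HYD-47: φ = +9.55083°, λ = -62.64900°
GL-86: φ = -37.30683°, λ = -35.44633°
Δφ = -46.8577°,  Δλ = 27.2027°
a = sin²(Δφ/2) + cos φ₁ cos φ₂ sin²(Δλ/2) = 0.201471
c = 2·arcsin(√a) = 0.930969 rad = 53.3406°
d = R·c = 6371 × 0.930969 = 5931.2 km

5931 km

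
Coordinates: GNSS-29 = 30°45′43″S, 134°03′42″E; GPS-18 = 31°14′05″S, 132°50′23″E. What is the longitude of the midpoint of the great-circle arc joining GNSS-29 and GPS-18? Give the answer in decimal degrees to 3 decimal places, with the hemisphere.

133.452°E

GNSS-29: φ = -30.76194°, λ = +134.06167°
GPS-18: φ = -31.23472°, λ = +132.83972°
Bx = cos φ₂ cos Δλ = 0.854856,  By = cos φ₂ sin Δλ = -0.018234
φₘ = atan2(sin φ₁ + sin φ₂, √((cos φ₁ + Bx)² + By²)) = -30.99977°
λₘ = λ₁ + atan2(By, cos φ₁ + Bx) = 133.45221°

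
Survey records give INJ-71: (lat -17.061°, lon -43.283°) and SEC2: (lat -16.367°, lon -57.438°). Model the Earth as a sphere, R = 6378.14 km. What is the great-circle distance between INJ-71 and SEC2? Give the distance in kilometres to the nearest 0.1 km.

1510.8 km

Δφ = 0.6940°,  Δλ = -14.1550°
a = sin²(Δφ/2) + cos φ₁ cos φ₂ sin²(Δλ/2) = 0.013962
c = 2·arcsin(√a) = 0.236872 rad = 13.5718°
d = R·c = 6378.14 × 0.236872 = 1510.8 km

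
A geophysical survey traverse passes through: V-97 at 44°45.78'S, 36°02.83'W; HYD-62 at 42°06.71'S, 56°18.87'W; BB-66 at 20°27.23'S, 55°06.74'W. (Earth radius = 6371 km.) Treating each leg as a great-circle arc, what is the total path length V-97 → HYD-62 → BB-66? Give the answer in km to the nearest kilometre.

4069 km

V-97: φ = -44.76300°, λ = -36.04717°
HYD-62: φ = -42.11183°, λ = -56.31450°
BB-66: φ = -20.45383°, λ = -55.11233°
V-97→HYD-62: c = 0.260278 rad, d = 1658.23 km
HYD-62→BB-66: c = 0.378418 rad, d = 2410.90 km
Total = 1658.23 + 2410.90 = 4069.13 km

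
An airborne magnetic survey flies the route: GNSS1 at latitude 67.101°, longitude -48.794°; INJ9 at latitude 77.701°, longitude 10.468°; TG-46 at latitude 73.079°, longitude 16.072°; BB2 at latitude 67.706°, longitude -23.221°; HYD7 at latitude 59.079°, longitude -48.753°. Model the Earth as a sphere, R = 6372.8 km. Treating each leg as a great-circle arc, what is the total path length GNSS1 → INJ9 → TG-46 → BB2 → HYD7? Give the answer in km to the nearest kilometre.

5832 km

GNSS1→INJ9: c = 0.341020 rad, d = 2173.25 km
INJ9→TG-46: c = 0.084266 rad, d = 537.01 km
TG-46→BB2: c = 0.242904 rad, d = 1547.98 km
BB2→HYD7: c = 0.247004 rad, d = 1574.11 km
Total = 2173.25 + 537.01 + 1547.98 + 1574.11 = 5832.35 km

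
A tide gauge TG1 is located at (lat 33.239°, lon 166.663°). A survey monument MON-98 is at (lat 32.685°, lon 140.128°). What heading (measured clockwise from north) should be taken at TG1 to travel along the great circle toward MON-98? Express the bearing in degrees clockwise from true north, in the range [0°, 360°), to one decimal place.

Δλ = -26.5350°
y = sin Δλ · cos φ₂ = -0.376003
x = cos φ₁ sin φ₂ − sin φ₁ cos φ₂ cos Δλ = 0.038928
θ = atan2(y, x) = -84.0892° → 275.9108° (mod 360°)

275.9°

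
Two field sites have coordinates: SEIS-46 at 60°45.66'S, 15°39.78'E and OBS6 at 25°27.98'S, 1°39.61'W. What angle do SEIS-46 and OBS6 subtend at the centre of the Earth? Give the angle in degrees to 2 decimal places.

37.23°

SEIS-46: φ = -60.76100°, λ = +15.66300°
OBS6: φ = -25.46633°, λ = -1.66017°
Δφ = 35.2947°,  Δλ = -17.3232°
a = sin²(Δφ/2) + cos φ₁ cos φ₂ sin²(Δλ/2) = 0.101906
c = 2·arcsin(√a) = 0.649828 rad = 37.2324°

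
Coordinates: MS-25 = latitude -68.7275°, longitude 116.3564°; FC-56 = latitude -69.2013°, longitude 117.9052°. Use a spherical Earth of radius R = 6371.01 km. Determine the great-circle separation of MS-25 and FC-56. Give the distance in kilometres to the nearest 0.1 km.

81.2 km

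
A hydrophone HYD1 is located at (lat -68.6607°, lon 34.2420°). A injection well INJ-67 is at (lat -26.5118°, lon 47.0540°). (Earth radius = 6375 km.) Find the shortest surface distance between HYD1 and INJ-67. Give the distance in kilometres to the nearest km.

Δφ = 42.1489°,  Δλ = 12.8120°
a = sin²(Δφ/2) + cos φ₁ cos φ₂ sin²(Δλ/2) = 0.133352
c = 2·arcsin(√a) = 0.747639 rad = 42.8365°
d = R·c = 6375 × 0.747639 = 4766.2 km

4766 km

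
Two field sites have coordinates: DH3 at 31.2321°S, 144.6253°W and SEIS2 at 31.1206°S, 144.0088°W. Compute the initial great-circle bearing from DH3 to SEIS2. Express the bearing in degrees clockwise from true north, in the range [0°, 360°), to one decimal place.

78.2°

Δλ = 0.6165°
y = sin Δλ · cos φ₂ = 0.009211
x = cos φ₁ sin φ₂ − sin φ₁ cos φ₂ cos Δλ = 0.001920
θ = atan2(y, x) = 78.2237° → 78.2237° (mod 360°)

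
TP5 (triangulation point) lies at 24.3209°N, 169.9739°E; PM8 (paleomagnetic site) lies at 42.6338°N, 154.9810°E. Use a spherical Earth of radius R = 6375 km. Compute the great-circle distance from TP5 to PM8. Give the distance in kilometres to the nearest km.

2459 km

Δφ = 18.3129°,  Δλ = -14.9929°
a = sin²(Δφ/2) + cos φ₁ cos φ₂ sin²(Δλ/2) = 0.036734
c = 2·arcsin(√a) = 0.385707 rad = 22.0994°
d = R·c = 6375 × 0.385707 = 2458.9 km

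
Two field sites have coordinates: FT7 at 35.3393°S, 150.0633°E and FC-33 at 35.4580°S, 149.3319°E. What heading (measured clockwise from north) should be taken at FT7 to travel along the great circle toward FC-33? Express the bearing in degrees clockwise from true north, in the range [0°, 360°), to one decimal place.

258.5°

Δλ = -0.7314°
y = sin Δλ · cos φ₂ = -0.010398
x = cos φ₁ sin φ₂ − sin φ₁ cos φ₂ cos Δλ = -0.002110
θ = atan2(y, x) = -101.4718° → 258.5282° (mod 360°)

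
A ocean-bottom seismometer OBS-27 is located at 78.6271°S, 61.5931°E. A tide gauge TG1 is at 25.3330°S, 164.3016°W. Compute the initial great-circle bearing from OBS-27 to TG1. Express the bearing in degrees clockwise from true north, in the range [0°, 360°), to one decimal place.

Δλ = 134.1053°
y = sin Δλ · cos φ₂ = 0.649010
x = cos φ₁ sin φ₂ − sin φ₁ cos φ₂ cos Δλ = -0.701074
θ = atan2(y, x) = 137.2084° → 137.2084° (mod 360°)

137.2°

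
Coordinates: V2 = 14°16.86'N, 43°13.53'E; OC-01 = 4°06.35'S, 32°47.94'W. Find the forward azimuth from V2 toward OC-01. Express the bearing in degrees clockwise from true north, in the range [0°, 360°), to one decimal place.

262.4°

V2: φ = +14.28100°, λ = +43.22550°
OC-01: φ = -4.10583°, λ = -32.79900°
Δλ = -76.0245°
y = sin Δλ · cos φ₂ = -0.967909
x = cos φ₁ sin φ₂ − sin φ₁ cos φ₂ cos Δλ = -0.128808
θ = atan2(y, x) = -97.5803° → 262.4197° (mod 360°)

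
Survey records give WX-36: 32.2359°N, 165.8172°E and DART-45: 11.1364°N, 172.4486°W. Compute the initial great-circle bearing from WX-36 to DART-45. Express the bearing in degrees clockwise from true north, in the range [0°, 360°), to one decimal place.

131.6°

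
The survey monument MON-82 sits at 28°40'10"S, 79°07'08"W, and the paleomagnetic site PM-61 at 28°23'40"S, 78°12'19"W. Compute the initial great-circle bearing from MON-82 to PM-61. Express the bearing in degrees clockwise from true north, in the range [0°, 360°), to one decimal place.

71.3°

MON-82: φ = -28.66944°, λ = -79.11889°
PM-61: φ = -28.39444°, λ = -78.20528°
Δλ = 0.9136°
y = sin Δλ · cos φ₂ = 0.014027
x = cos φ₁ sin φ₂ − sin φ₁ cos φ₂ cos Δλ = 0.004746
θ = atan2(y, x) = 71.3064° → 71.3064° (mod 360°)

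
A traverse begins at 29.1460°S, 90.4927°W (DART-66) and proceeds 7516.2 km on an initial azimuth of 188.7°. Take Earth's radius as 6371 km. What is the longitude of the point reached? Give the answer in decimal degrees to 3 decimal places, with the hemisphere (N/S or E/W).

140.767°E

δ = d/R = 7516.2/6371 = 1.179752 rad
φ₂ = arcsin(sin φ₁ cos δ + cos φ₁ sin δ cos θ)
   = arcsin(-0.48704·0.38115 + 0.87338·0.92451·-0.98849) = -79.67172°
λ₂ = λ₁ + atan2(sin θ sin δ cos φ₁, cos δ − sin φ₁ sin φ₂) = 140.76680°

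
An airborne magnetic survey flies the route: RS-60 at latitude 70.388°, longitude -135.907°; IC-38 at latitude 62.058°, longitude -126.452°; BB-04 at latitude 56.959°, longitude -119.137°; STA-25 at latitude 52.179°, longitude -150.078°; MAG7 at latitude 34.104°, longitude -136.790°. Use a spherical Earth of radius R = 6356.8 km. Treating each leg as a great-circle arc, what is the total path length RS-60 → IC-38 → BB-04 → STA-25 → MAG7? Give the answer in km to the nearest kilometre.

RS-60→IC-38: c = 0.159458 rad, d = 1013.64 km
IC-38→BB-04: c = 0.109935 rad, d = 698.83 km
BB-04→STA-25: c = 0.320923 rad, d = 2040.04 km
STA-25→MAG7: c = 0.356691 rad, d = 2267.41 km
Total = 1013.64 + 698.83 + 2040.04 + 2267.41 = 6019.93 km

6020 km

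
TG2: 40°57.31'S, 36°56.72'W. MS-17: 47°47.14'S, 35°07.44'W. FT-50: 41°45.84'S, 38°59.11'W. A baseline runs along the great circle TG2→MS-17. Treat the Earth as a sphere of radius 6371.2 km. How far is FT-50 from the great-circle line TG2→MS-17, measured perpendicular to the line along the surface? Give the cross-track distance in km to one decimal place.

182.7 km

TG2: φ = -40.95517°, λ = -36.94533°
MS-17: φ = -47.78567°, λ = -35.12400°
FT-50: φ = -41.76400°, λ = -38.98517°
δ₁₃ = central angle TG2→FT-50 = 0.030220 rad  (haversine)
θ₁₃ = bearing TG2→FT-50 = 241.482°,  θ₁₂ = bearing TG2→MS-17 = 169.839°
dₓₜ = R·arcsin(sin δ₁₃ · sin(θ₁₃ − θ₁₂)) = 6371.2·arcsin(0.03022·sin(71.643°)) = 182.739 km
|dₓₜ| = 182.739 km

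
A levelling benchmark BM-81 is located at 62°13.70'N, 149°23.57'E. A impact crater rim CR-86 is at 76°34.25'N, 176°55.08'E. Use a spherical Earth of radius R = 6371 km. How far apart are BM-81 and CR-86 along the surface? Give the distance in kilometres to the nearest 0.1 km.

BM-81: φ = +62.22833°, λ = +149.39283°
CR-86: φ = +76.57083°, λ = +176.91800°
Δφ = 14.3425°,  Δλ = 27.5252°
a = sin²(Δφ/2) + cos φ₁ cos φ₂ sin²(Δλ/2) = 0.021708
c = 2·arcsin(√a) = 0.295752 rad = 16.9453°
d = R·c = 6371 × 0.295752 = 1884.2 km

1884.2 km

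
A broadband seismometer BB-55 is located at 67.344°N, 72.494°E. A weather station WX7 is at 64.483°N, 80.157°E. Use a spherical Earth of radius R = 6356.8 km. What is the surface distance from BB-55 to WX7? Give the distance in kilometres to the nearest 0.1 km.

469.7 km

Δφ = -2.8610°,  Δλ = 7.6630°
a = sin²(Δφ/2) + cos φ₁ cos φ₂ sin²(Δλ/2) = 0.001364
c = 2·arcsin(√a) = 0.073886 rad = 4.2333°
d = R·c = 6356.8 × 0.073886 = 469.7 km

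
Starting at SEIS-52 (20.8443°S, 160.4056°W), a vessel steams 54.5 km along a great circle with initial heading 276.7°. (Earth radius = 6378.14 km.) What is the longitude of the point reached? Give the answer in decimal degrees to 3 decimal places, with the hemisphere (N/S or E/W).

δ = d/R = 54.5/6378.14 = 0.008545 rad
φ₂ = arcsin(sin φ₁ cos δ + cos φ₁ sin δ cos θ)
   = arcsin(-0.35583·0.99996 + 0.93455·0.00854·0.11667) = -20.78640°
λ₂ = λ₁ + atan2(sin θ sin δ cos φ₁, cos δ − sin φ₁ sin φ₂) = -160.92569°

160.926°W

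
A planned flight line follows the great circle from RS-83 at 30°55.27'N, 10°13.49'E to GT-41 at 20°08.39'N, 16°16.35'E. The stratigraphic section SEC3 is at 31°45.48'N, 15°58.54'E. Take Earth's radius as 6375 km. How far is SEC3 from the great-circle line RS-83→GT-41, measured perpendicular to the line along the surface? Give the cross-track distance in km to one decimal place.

529.9 km

RS-83: φ = +30.92117°, λ = +10.22483°
GT-41: φ = +20.13983°, λ = +16.27250°
SEC3: φ = +31.75800°, λ = +15.97567°
δ₁₃ = central angle RS-83→SEC3 = 0.086951 rad  (haversine)
θ₁₃ = bearing RS-83→SEC3 = 78.843°,  θ₁₂ = bearing RS-83→GT-41 = 151.787°
dₓₜ = R·arcsin(sin δ₁₃ · sin(θ₁₃ − θ₁₂)) = 6375·arcsin(0.08684·sin(-72.945°)) = -529.877 km
|dₓₜ| = 529.877 km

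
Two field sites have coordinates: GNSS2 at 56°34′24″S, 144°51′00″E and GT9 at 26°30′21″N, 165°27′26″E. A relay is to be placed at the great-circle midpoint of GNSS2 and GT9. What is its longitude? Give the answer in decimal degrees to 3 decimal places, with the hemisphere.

157.631°E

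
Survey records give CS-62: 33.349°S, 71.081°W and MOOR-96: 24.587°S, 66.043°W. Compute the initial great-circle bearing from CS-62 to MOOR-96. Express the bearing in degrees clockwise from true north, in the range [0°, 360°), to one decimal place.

28.0°

Δλ = 5.0380°
y = sin Δλ · cos φ₂ = 0.079854
x = cos φ₁ sin φ₂ − sin φ₁ cos φ₂ cos Δλ = 0.150399
θ = atan2(y, x) = 27.9660° → 27.9660° (mod 360°)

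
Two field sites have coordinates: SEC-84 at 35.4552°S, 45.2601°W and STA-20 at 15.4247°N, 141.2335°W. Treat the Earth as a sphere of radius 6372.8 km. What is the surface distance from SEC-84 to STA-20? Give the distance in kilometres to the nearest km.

11529 km

Δφ = 50.8799°,  Δλ = -95.9734°
a = sin²(Δφ/2) + cos φ₁ cos φ₂ sin²(Δλ/2) = 0.617999
c = 2·arcsin(√a) = 1.809041 rad = 103.6504°
d = R·c = 6372.8 × 1.809041 = 11528.7 km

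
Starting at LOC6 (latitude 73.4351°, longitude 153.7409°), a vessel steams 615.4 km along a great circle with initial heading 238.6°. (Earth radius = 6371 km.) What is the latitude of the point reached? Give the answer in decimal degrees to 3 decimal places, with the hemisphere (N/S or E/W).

70.002°N

δ = d/R = 615.4/6371 = 0.096594 rad
φ₂ = arcsin(sin φ₁ cos δ + cos φ₁ sin δ cos θ)
   = arcsin(0.95850·0.99534 + 0.28510·0.09644·-0.52101) = 70.00182°
λ₂ = λ₁ + atan2(sin θ sin δ cos φ₁, cos δ − sin φ₁ sin φ₂) = 139.81259°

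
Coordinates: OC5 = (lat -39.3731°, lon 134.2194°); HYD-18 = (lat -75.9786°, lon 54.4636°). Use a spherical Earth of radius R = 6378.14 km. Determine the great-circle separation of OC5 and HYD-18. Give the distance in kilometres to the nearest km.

Δφ = -36.6055°,  Δλ = -79.7558°
a = sin²(Δφ/2) + cos φ₁ cos φ₂ sin²(Δλ/2) = 0.175612
c = 2·arcsin(√a) = 0.864822 rad = 49.5506°
d = R·c = 6378.14 × 0.864822 = 5516.0 km

5516 km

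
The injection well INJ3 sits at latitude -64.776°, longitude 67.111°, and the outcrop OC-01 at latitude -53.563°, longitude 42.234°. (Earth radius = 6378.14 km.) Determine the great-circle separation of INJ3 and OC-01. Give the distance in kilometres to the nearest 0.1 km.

Δφ = 11.2130°,  Δλ = -24.8770°
a = sin²(Δφ/2) + cos φ₁ cos φ₂ sin²(Δλ/2) = 0.021287
c = 2·arcsin(√a) = 0.292848 rad = 16.7790°
d = R·c = 6378.14 × 0.292848 = 1867.8 km

1867.8 km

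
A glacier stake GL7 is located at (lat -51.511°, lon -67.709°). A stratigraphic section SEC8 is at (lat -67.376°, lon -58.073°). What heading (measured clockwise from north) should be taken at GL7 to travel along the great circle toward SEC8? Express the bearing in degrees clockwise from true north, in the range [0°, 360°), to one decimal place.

166.9°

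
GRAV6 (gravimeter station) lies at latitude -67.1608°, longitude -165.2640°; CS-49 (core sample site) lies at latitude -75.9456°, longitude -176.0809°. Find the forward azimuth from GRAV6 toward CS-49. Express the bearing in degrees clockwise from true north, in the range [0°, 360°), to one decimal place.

196.2°

Δλ = -10.8169°
y = sin Δλ · cos φ₂ = -0.045575
x = cos φ₁ sin φ₂ − sin φ₁ cos φ₂ cos Δλ = -0.156700
θ = atan2(y, x) = -163.7835° → 196.2165° (mod 360°)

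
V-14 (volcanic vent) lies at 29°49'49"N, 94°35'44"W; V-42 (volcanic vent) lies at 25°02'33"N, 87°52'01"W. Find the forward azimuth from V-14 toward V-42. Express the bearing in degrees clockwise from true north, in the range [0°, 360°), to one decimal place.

127.1°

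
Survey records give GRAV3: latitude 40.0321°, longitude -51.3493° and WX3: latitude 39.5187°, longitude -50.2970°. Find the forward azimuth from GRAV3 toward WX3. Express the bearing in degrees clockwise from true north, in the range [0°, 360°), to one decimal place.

122.1°

Δλ = 1.0523°
y = sin Δλ · cos φ₂ = 0.014167
x = cos φ₁ sin φ₂ − sin φ₁ cos φ₂ cos Δλ = -0.008877
θ = atan2(y, x) = 122.0701° → 122.0701° (mod 360°)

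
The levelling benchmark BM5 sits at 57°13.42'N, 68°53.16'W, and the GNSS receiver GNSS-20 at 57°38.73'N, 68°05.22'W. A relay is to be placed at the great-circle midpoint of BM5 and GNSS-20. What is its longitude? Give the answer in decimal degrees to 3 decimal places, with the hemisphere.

BM5: φ = +57.22367°, λ = -68.88600°
GNSS-20: φ = +57.64550°, λ = -68.08700°
Bx = cos φ₂ cos Δλ = 0.535104,  By = cos φ₂ sin Δλ = 0.007463
φₘ = atan2(sin φ₁ + sin φ₂, √((cos φ₁ + Bx)² + By²)) = 57.43522°
λₘ = λ₁ + atan2(By, cos φ₁ + Bx) = -68.48880°

68.489°W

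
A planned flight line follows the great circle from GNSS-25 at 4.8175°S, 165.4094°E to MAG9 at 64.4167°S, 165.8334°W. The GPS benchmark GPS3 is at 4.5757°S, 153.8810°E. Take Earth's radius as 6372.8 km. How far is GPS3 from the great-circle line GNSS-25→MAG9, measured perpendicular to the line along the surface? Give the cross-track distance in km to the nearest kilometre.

1239 km

δ₁₃ = central angle GNSS-25→GPS3 = 0.200575 rad  (haversine)
θ₁₃ = bearing GNSS-25→GPS3 = 270.728°,  θ₁₂ = bearing GNSS-25→MAG9 = 166.525°
dₓₜ = R·arcsin(sin δ₁₃ · sin(θ₁₃ − θ₁₂)) = 6372.8·arcsin(0.19923·sin(104.203°)) = 1238.642 km
|dₓₜ| = 1238.642 km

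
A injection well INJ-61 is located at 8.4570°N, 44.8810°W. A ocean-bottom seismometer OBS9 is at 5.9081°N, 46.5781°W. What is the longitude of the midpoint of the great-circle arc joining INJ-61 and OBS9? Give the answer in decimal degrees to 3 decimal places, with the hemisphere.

45.732°W

Bx = cos φ₂ cos Δλ = 0.994252,  By = cos φ₂ sin Δλ = -0.029458
φₘ = atan2(sin φ₁ + sin φ₂, √((cos φ₁ + Bx)² + By²)) = 7.18333°
λₘ = λ₁ + atan2(By, cos φ₁ + Bx) = -45.73193°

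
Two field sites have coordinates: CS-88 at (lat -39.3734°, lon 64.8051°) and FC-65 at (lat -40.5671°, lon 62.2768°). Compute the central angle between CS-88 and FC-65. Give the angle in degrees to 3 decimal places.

2.276°

Δφ = -1.1937°,  Δλ = -2.5283°
a = sin²(Δφ/2) + cos φ₁ cos φ₂ sin²(Δλ/2) = 0.000394
c = 2·arcsin(√a) = 0.039718 rad = 2.2757°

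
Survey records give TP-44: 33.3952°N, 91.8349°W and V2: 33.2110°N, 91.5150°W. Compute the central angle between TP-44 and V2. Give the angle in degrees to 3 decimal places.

Δφ = -0.1842°,  Δλ = 0.3199°
a = sin²(Δφ/2) + cos φ₁ cos φ₂ sin²(Δλ/2) = 0.000008
c = 2·arcsin(√a) = 0.005667 rad = 0.3247°

0.325°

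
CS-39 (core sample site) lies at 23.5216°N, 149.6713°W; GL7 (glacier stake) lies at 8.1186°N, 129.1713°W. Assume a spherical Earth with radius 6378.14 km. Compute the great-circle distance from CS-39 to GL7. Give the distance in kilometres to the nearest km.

2779 km

Δφ = -15.4030°,  Δλ = 20.5000°
a = sin²(Δφ/2) + cos φ₁ cos φ₂ sin²(Δλ/2) = 0.046701
c = 2·arcsin(√a) = 0.435646 rad = 24.9607°
d = R·c = 6378.14 × 0.435646 = 2778.6 km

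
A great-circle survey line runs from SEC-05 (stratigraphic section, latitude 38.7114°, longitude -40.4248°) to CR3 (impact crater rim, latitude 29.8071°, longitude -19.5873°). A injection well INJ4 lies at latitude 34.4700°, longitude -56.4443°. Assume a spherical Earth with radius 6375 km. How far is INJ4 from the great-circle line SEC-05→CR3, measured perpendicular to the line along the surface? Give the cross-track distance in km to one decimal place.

846.1 km

δ₁₃ = central angle SEC-05→INJ4 = 0.236002 rad  (haversine)
θ₁₃ = bearing SEC-05→INJ4 = 256.663°,  θ₁₂ = bearing SEC-05→CR3 = 111.131°
dₓₜ = R·arcsin(sin δ₁₃ · sin(θ₁₃ − θ₁₂)) = 6375·arcsin(0.23382·sin(145.532°)) = 846.068 km
|dₓₜ| = 846.068 km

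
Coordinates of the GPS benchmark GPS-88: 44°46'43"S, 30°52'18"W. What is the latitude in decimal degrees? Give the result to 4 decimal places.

44.7786°S

44° + 46′/60 + 43″/3600 = 44 + 0.76667 + 0.01194 = 44.7786°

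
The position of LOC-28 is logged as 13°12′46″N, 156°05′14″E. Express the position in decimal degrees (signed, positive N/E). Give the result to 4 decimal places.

+13.2128°, +156.0872°

lat: 13.2128° N → +13.2128°
lon: 156.0872° E → +156.0872°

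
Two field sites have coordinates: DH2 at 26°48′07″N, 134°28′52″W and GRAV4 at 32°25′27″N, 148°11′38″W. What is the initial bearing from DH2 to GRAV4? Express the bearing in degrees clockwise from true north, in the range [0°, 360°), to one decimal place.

DH2: φ = +26.80194°, λ = -134.48111°
GRAV4: φ = +32.42417°, λ = -148.19389°
Δλ = -13.7128°
y = sin Δλ · cos φ₂ = -0.200098
x = cos φ₁ sin φ₂ − sin φ₁ cos φ₂ cos Δλ = 0.108818
θ = atan2(y, x) = -61.4617° → 298.5383° (mod 360°)

298.5°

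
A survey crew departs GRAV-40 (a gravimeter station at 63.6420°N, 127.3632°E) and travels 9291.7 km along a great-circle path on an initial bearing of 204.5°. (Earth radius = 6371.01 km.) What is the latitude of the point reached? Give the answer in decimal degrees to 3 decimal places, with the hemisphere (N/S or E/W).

δ = d/R = 9291.7/6371.01 = 1.458434 rad
φ₂ = arcsin(sin φ₁ cos δ + cos φ₁ sin δ cos θ)
   = arcsin(0.89604·0.11213 + 0.44398·0.99369·-0.90996) = -17.51688°
λ₂ = λ₁ + atan2(sin θ sin δ cos φ₁, cos δ − sin φ₁ sin φ₂) = 101.76127°

17.517°S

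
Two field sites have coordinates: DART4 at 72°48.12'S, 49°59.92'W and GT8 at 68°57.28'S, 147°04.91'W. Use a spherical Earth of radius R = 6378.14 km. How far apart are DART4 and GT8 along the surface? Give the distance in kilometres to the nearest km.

3177 km

DART4: φ = -72.80200°, λ = -49.99867°
GT8: φ = -68.95467°, λ = -147.08183°
Δφ = 3.8473°,  Δλ = -97.0832°
a = sin²(Δφ/2) + cos φ₁ cos φ₂ sin²(Δλ/2) = 0.060763
c = 2·arcsin(√a) = 0.498136 rad = 28.5411°
d = R·c = 6378.14 × 0.498136 = 3177.2 km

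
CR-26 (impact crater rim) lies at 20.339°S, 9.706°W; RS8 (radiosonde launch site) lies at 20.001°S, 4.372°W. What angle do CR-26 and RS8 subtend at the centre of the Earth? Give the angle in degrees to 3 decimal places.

Δφ = 0.3380°,  Δλ = 5.3340°
a = sin²(Δφ/2) + cos φ₁ cos φ₂ sin²(Δλ/2) = 0.001916
c = 2·arcsin(√a) = 0.087582 rad = 5.0181°

5.018°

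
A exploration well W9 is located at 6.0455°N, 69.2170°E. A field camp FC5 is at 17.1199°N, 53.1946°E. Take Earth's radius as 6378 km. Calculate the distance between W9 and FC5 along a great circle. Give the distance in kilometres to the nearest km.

2136 km

Δφ = 11.0744°,  Δλ = -16.0224°
a = sin²(Δφ/2) + cos φ₁ cos φ₂ sin²(Δλ/2) = 0.027770
c = 2·arcsin(√a) = 0.334848 rad = 19.1854°
d = R·c = 6378 × 0.334848 = 2135.7 km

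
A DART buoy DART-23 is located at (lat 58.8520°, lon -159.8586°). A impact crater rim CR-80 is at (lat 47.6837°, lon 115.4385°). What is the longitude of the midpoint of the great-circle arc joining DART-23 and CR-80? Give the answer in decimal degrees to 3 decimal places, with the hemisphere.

150.979°E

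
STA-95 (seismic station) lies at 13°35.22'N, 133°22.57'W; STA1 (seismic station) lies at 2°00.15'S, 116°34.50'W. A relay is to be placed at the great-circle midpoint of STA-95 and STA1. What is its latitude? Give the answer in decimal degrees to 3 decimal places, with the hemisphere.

STA-95: φ = +13.58700°, λ = -133.37617°
STA1: φ = -2.00250°, λ = -116.57500°
Bx = cos φ₂ cos Δλ = 0.956729,  By = cos φ₂ sin Δλ = 0.288875
φₘ = atan2(sin φ₁ + sin φ₂, √((cos φ₁ + Bx)² + By²)) = 5.85462°
λₘ = λ₁ + atan2(By, cos φ₁ + Bx) = -124.85809°

5.855°N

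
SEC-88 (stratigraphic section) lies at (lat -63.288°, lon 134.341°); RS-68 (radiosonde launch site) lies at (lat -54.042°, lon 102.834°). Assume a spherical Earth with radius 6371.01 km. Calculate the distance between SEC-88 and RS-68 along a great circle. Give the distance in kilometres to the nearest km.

Δφ = 9.2460°,  Δλ = -31.5070°
a = sin²(Δφ/2) + cos φ₁ cos φ₂ sin²(Δλ/2) = 0.025952
c = 2·arcsin(√a) = 0.323604 rad = 18.5411°
d = R·c = 6371.01 × 0.323604 = 2061.7 km

2062 km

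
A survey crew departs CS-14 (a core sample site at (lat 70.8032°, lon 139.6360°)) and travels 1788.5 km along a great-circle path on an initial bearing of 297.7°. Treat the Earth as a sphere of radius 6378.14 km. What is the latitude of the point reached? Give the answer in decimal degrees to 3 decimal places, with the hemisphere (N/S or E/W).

δ = d/R = 1788.5/6378.14 = 0.280411 rad
φ₂ = arcsin(sin φ₁ cos δ + cos φ₁ sin δ cos θ)
   = arcsin(0.94439·0.96094 + 0.32881·0.27675·0.46484) = 71.77006°
λ₂ = λ₁ + atan2(sin θ sin δ cos φ₁, cos δ − sin φ₁ sin φ₂) = 88.07450°

71.770°N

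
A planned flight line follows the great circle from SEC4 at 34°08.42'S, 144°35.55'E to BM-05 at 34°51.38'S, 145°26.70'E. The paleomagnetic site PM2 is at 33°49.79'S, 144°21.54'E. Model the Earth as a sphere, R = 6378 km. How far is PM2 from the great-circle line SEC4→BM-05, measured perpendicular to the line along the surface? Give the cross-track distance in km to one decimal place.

SEC4: φ = -34.14033°, λ = +144.59250°
BM-05: φ = -34.85633°, λ = +145.44500°
PM2: φ = -33.82983°, λ = +144.35900°
δ₁₃ = central angle SEC4→PM2 = 0.006386 rad  (haversine)
θ₁₃ = bearing SEC4→PM2 = 327.989°,  θ₁₂ = bearing SEC4→BM-05 = 135.783°
dₓₜ = R·arcsin(sin δ₁₃ · sin(θ₁₃ − θ₁₂)) = 6378·arcsin(0.00639·sin(192.206°)) = -8.612 km
|dₓₜ| = 8.612 km

8.6 km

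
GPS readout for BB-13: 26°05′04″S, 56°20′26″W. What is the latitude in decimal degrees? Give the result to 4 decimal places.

26° + 5′/60 + 4″/3600 = 26 + 0.08333 + 0.00111 = 26.0844°

26.0844°S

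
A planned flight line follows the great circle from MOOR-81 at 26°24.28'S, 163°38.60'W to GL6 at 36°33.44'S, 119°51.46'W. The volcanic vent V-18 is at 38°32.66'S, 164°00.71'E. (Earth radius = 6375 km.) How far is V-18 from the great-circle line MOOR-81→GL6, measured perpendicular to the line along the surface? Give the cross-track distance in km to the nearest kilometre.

MOOR-81: φ = -26.40467°, λ = -163.64333°
GL6: φ = -36.55733°, λ = -119.85767°
V-18: φ = -38.54433°, λ = +164.01183°
δ₁₃ = central angle MOOR-81→V-18 = 0.517728 rad  (haversine)
θ₁₃ = bearing MOOR-81→V-18 = 237.726°,  θ₁₂ = bearing MOOR-81→GL6 = 116.374°
dₓₜ = R·arcsin(sin δ₁₃ · sin(θ₁₃ − θ₁₂)) = 6375·arcsin(0.49491·sin(121.352°)) = 2781.790 km
|dₓₜ| = 2781.790 km

2782 km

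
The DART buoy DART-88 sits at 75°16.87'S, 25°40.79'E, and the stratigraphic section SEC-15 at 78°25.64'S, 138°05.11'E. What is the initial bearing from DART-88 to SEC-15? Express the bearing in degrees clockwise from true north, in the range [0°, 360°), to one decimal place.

150.1°

DART-88: φ = -75.28117°, λ = +25.67983°
SEC-15: φ = -78.42733°, λ = +138.08517°
Δλ = 112.4053°
y = sin Δλ · cos φ₂ = 0.185467
x = cos φ₁ sin φ₂ − sin φ₁ cos φ₂ cos Δλ = -0.322866
θ = atan2(y, x) = 150.1253° → 150.1253° (mod 360°)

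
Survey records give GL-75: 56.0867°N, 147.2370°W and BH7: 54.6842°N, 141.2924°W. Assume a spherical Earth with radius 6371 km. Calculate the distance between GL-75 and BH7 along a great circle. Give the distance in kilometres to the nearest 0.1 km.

Δφ = -1.4025°,  Δλ = 5.9446°
a = sin²(Δφ/2) + cos φ₁ cos φ₂ sin²(Δλ/2) = 0.001017
c = 2·arcsin(√a) = 0.063792 rad = 3.6550°
d = R·c = 6371 × 0.063792 = 406.4 km

406.4 km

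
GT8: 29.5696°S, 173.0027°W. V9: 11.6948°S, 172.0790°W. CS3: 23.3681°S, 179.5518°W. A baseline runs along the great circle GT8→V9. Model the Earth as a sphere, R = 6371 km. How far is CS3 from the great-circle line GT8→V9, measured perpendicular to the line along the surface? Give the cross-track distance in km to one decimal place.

δ₁₃ = central angle GT8→CS3 = 0.148878 rad  (haversine)
θ₁₃ = bearing GT8→CS3 = 315.101°,  θ₁₂ = bearing GT8→V9 = 2.945°
dₓₜ = R·arcsin(sin δ₁₃ · sin(θ₁₃ − θ₁₂)) = 6371·arcsin(0.14833·sin(312.156°)) = -701.968 km
|dₓₜ| = 701.968 km

702.0 km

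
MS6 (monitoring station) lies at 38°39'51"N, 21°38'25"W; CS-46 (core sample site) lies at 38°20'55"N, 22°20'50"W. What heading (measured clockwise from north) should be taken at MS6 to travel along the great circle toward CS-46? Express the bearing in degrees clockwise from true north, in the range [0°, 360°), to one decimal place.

240.5°

MS6: φ = +38.66417°, λ = -21.64028°
CS-46: φ = +38.34861°, λ = -22.34722°
Δλ = -0.7069°
y = sin Δλ · cos φ₂ = -0.009676
x = cos φ₁ sin φ₂ − sin φ₁ cos φ₂ cos Δλ = -0.005470
θ = atan2(y, x) = -119.4803° → 240.5197° (mod 360°)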